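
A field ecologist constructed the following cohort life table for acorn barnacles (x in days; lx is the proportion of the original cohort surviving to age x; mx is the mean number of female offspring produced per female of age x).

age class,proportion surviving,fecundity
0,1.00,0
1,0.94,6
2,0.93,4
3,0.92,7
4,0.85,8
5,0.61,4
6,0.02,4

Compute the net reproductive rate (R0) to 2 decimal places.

lx·mx by age: 0, 5.64, 3.72, 6.44, 6.8, 2.44, 0.08
R0 = Σ lx·mx = 25.12 → 25.12

25.12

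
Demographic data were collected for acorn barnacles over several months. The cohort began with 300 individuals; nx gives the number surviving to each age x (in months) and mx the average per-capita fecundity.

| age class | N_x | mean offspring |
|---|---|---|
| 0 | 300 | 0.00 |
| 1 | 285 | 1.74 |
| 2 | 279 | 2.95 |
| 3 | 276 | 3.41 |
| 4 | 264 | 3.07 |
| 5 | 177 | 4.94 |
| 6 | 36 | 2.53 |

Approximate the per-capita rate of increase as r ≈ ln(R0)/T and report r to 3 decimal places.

lx = nx/n0 = nx/300: 1, 0.95, 0.93, 0.92, 0.88, 0.59, 0.12
R0 = Σ lx·mx = 0 + 1.653 + 2.7435 + 3.1372 + 2.7016 + 2.9146 + 0.3036 = 13.4535
Σ x·lx·mx = 43.7526; T = 43.7526/13.4535 = 3.25214…
r ≈ ln(R0)/T = ln(13.4535)/3.25214… = 0.79924… → 0.799

0.799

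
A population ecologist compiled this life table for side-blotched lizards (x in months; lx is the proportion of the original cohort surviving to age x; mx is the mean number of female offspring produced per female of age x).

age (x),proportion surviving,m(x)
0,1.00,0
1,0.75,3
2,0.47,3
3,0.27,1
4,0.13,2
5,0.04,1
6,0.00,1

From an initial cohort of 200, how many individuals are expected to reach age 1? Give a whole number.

150

Expected survivors = N0 · l_1 = 200 × 0.75 = 150 → 150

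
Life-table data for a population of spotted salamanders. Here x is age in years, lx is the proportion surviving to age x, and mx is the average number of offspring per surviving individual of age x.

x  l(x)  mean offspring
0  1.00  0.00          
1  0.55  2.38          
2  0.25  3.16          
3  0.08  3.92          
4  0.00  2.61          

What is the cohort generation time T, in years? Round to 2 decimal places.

lx·mx: 0, 1.309, 0.79, 0.3136, 0 → R0 = 2.4126
x·lx·mx: 0, 1.309, 1.58, 0.9408, 0 → Σ = 3.8298
T = 3.8298 / 2.4126 = 1.587416… → 1.59

1.59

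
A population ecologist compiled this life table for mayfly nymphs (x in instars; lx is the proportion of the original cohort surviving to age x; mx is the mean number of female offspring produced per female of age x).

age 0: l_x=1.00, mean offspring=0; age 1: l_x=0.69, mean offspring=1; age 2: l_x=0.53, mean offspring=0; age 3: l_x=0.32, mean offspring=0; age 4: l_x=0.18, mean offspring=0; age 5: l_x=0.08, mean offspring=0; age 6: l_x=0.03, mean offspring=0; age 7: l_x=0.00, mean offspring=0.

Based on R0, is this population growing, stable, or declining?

declining

R0 = Σ lx·mx = 0 + 0.69 + 0 + 0 + 0 + 0 + 0 + 0 = 0.69
R0 < 1, so the population is declining.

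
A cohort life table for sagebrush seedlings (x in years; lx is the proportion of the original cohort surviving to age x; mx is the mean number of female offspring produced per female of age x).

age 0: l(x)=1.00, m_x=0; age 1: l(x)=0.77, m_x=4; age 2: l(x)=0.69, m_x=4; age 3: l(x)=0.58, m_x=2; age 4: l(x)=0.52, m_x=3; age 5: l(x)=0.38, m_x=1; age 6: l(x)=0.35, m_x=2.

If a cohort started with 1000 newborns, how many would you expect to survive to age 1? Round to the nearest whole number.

770

Expected survivors = N0 · l_1 = 1000 × 0.77 = 770 → 770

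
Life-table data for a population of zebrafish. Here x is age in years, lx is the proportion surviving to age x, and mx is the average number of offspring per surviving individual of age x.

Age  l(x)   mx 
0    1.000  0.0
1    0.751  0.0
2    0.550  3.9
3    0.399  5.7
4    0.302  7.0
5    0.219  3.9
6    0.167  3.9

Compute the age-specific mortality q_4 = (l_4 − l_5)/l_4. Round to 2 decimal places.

0.27

q_4 = (l_4 − l_5) / l_4 = (0.302 − 0.219) / 0.302
     = 0.083 / 0.302 = 0.274834… → 0.27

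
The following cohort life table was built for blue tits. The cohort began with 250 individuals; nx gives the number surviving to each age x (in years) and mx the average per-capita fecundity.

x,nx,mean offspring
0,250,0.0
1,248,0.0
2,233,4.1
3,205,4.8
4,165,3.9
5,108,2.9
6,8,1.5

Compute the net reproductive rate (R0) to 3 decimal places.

11.632

lx = nx/n0 = nx/250: 1, 0.992, 0.932, 0.82, 0.66, 0.432, 0.032
lx·mx by age: 0, 0, 3.8212, 3.936, 2.574, 1.2528, 0.048
R0 = Σ lx·mx = 11.632 → 11.632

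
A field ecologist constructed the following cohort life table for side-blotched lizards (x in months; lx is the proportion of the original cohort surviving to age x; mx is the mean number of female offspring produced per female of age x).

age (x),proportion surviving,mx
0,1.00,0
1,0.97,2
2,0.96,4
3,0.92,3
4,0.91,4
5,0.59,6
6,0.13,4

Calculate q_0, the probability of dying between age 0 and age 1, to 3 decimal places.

q_0 = (l_0 − l_1) / l_0 = (1 − 0.97) / 1
     = 0.03 / 1 = 0.03 → 0.030

0.030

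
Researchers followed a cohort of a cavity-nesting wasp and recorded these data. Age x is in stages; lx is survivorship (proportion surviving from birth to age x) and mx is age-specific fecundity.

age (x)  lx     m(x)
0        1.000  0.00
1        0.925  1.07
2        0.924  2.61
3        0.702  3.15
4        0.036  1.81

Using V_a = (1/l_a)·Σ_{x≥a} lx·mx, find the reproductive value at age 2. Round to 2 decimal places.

5.07

lx·mx for x ≥ 2: 2.41164, 2.2113, 0.06516 → sum = 4.6881
V_2 = 4.6881 / l_2 = 4.6881 / 0.924 = 5.073701… → 5.07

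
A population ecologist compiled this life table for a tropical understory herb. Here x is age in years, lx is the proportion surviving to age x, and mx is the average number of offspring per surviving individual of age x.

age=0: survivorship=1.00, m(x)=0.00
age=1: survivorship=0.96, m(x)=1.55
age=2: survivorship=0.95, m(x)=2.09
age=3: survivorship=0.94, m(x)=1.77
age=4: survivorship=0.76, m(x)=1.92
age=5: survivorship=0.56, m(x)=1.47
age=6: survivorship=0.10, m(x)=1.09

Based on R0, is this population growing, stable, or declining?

growing

R0 = Σ lx·mx = 0 + 1.488 + 1.9855 + 1.6638 + 1.4592 + 0.8232 + 0.109 = 7.5287
R0 > 1, so the population is growing.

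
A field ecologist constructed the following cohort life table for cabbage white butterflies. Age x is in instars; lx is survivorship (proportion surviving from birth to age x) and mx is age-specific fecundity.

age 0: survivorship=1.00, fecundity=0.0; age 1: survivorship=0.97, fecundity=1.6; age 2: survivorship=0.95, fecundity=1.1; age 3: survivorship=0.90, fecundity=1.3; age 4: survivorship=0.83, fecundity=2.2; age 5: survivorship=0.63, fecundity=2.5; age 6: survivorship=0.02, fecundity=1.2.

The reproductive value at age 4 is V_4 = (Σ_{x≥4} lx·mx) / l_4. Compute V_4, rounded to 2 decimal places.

lx·mx for x ≥ 4: 1.826, 1.575, 0.024 → sum = 3.425
V_4 = 3.425 / l_4 = 3.425 / 0.83 = 4.126506… → 4.13

4.13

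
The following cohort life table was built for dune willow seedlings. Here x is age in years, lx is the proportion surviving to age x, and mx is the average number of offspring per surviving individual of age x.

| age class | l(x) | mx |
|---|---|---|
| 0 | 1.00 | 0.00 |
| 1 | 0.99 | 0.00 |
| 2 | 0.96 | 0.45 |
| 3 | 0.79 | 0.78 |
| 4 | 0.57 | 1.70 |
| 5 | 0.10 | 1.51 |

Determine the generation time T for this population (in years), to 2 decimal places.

3.39

lx·mx: 0, 0, 0.432, 0.6162, 0.969, 0.151 → R0 = 2.1682
x·lx·mx: 0, 0, 0.864, 1.8486, 3.876, 0.755 → Σ = 7.3436
T = 7.3436 / 2.1682 = 3.386957… → 3.39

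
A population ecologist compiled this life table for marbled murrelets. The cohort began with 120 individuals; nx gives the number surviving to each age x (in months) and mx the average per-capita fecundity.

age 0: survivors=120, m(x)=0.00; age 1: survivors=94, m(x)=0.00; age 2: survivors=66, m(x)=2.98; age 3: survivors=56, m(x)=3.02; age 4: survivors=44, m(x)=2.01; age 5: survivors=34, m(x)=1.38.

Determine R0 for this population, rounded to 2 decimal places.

4.18

lx = nx/n0 = nx/120: 1, 0.78333…, 0.55, 0.46667…, 0.36667…, 0.28333…
lx·mx by age: 0, 0, 1.639, 1.409333…, 0.737…, 0.391…
R0 = Σ lx·mx = 4.176333… → 4.18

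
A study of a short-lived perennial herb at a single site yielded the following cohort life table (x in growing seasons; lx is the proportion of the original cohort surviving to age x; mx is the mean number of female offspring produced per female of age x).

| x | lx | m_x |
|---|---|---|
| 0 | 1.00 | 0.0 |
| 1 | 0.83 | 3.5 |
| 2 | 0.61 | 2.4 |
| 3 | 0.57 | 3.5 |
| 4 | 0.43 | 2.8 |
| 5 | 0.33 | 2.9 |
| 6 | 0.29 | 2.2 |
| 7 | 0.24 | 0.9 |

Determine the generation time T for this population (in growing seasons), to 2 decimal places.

lx·mx: 0, 2.905, 1.464, 1.995, 1.204, 0.957, 0.638, 0.216 → R0 = 9.379
x·lx·mx: 0, 2.905, 2.928, 5.985, 4.816, 4.785, 3.828, 1.512 → Σ = 26.759
T = 26.759 / 9.379 = 2.853076… → 2.85

2.85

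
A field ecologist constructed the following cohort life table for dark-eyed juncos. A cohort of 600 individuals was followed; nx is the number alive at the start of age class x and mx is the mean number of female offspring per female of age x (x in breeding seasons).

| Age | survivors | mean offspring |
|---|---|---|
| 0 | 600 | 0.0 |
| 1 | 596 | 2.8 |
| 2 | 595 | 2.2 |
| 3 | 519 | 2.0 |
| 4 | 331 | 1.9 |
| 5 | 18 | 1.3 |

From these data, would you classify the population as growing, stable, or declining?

lx = nx/n0 = nx/600: 1, 0.99333…, 0.99167…, 0.865, 0.55167…, 0.03
R0 = Σ lx·mx = 0 + 2.781333… + 2.181667… + 1.73 + 1.048167… + 0.039 = 7.780167…
R0 > 1, so the population is growing.

growing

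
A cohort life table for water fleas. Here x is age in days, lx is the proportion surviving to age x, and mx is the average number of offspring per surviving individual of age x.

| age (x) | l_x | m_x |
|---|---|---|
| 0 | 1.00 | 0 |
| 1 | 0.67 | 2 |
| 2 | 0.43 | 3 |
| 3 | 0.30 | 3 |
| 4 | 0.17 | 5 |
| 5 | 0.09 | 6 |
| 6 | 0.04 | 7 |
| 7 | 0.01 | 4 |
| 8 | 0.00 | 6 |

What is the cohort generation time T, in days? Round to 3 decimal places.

2.802

lx·mx: 0, 1.34, 1.29, 0.9, 0.85, 0.54, 0.28, 0.04, 0 → R0 = 5.24
x·lx·mx: 0, 1.34, 2.58, 2.7, 3.4, 2.7, 1.68, 0.28, 0 → Σ = 14.68
T = 14.68 / 5.24 = 2.801527… → 2.802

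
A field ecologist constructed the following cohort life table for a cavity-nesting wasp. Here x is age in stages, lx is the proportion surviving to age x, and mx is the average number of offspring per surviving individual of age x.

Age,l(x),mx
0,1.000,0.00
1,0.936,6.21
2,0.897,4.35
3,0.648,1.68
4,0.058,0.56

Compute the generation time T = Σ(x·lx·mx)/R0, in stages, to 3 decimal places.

lx·mx: 0, 5.81256, 3.90195, 1.08864, 0.03248 → R0 = 10.83563
x·lx·mx: 0, 5.81256, 7.8039, 3.26592, 0.12992 → Σ = 17.0123
T = 17.0123 / 10.83563 = 1.570033… → 1.570

1.570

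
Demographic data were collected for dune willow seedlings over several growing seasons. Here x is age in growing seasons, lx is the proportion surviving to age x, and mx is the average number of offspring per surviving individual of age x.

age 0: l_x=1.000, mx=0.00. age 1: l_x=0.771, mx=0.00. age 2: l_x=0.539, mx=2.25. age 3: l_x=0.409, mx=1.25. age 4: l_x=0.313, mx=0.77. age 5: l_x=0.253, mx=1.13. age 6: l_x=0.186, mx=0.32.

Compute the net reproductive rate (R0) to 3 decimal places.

lx·mx by age: 0, 0, 1.21275, 0.51125, 0.24101, 0.28589, 0.05952
R0 = Σ lx·mx = 2.31042 → 2.310

2.310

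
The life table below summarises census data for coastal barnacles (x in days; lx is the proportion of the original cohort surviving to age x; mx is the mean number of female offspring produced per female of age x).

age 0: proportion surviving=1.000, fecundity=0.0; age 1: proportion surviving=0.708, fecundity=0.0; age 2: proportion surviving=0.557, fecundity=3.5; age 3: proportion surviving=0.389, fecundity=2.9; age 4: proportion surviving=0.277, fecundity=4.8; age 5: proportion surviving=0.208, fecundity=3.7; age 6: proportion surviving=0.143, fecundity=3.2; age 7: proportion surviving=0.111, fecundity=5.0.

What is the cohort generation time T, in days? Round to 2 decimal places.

3.73

lx·mx: 0, 0, 1.9495, 1.1281, 1.3296, 0.7696, 0.4576, 0.555 → R0 = 6.1894
x·lx·mx: 0, 0, 3.899, 3.3843, 5.3184, 3.848, 2.7456, 3.885 → Σ = 23.0803
T = 23.0803 / 6.1894 = 3.729004… → 3.73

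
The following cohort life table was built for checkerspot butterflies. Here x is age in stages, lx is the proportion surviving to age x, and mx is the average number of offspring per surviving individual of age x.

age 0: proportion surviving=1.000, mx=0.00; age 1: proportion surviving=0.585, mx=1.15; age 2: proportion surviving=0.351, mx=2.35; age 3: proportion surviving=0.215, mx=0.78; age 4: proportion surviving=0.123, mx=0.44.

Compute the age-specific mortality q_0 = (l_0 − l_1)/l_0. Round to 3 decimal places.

0.415

q_0 = (l_0 − l_1) / l_0 = (1 − 0.585) / 1
     = 0.415 / 1 = 0.415 → 0.415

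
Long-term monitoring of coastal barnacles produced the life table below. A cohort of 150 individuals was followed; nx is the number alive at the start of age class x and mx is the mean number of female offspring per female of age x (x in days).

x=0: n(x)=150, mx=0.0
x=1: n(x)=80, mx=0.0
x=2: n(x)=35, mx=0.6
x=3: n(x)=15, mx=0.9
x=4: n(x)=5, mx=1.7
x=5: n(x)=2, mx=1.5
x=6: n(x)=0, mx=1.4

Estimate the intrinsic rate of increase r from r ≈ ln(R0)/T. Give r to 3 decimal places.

lx = nx/n0 = nx/150: 1, 0.53333…, 0.23333…, 0.1, 0.03333…, 0.01333…, 0
R0 = Σ lx·mx = 0 + 0 + 0.14… + 0.09 + 0.05667… + 0.02… + 0 = 0.306667…
Σ x·lx·mx = 0.876667…; T = 0.876667…/0.306667… = 2.8587…
r ≈ ln(R0)/T = ln(0.306667…)/2.8587… = -0.41347… → -0.413

-0.413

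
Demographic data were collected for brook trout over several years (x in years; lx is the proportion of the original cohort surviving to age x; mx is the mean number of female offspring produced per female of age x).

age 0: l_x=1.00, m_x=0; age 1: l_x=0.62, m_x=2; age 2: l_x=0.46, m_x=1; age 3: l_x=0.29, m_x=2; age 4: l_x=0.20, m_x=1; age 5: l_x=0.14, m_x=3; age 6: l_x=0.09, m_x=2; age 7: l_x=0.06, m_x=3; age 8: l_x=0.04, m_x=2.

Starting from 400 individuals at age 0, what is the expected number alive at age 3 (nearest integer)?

Expected survivors = N0 · l_3 = 400 × 0.29 = 116 → 116

116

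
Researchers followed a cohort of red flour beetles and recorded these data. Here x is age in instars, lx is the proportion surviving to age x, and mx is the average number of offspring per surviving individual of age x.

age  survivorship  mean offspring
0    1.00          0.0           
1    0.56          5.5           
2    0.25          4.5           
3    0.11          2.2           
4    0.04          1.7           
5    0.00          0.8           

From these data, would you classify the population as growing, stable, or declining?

R0 = Σ lx·mx = 0 + 3.08 + 1.125 + 0.242 + 0.068 + 0 = 4.515
R0 > 1, so the population is growing.

growing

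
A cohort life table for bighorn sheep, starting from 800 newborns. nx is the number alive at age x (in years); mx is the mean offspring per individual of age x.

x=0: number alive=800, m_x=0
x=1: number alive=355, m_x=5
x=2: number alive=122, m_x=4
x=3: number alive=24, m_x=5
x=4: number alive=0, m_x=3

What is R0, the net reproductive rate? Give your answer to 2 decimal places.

2.98

lx = nx/n0 = nx/800: 1, 0.44375, 0.1525, 0.03, 0
lx·mx by age: 0, 2.21875, 0.61, 0.15, 0
R0 = Σ lx·mx = 2.97875 → 2.98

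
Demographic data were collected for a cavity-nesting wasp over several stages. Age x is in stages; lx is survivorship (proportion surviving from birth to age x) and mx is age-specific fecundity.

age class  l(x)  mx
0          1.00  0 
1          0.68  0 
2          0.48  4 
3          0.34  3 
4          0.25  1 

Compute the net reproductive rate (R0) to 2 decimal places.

3.19

lx·mx by age: 0, 0, 1.92, 1.02, 0.25
R0 = Σ lx·mx = 3.19 → 3.19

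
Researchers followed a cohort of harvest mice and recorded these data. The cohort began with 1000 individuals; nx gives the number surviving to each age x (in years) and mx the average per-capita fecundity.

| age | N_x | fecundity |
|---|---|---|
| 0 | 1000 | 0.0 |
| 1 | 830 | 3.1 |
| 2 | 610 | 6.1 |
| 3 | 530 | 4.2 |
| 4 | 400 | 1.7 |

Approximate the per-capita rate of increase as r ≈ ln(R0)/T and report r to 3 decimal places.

lx = nx/n0 = nx/1000: 1, 0.83, 0.61, 0.53, 0.4
R0 = Σ lx·mx = 0 + 2.573 + 3.721 + 2.226 + 0.68 = 9.2
Σ x·lx·mx = 19.413; T = 19.413/9.2 = 2.11011…
r ≈ ln(R0)/T = ln(9.2)/2.11011… = 1.0517… → 1.052

1.052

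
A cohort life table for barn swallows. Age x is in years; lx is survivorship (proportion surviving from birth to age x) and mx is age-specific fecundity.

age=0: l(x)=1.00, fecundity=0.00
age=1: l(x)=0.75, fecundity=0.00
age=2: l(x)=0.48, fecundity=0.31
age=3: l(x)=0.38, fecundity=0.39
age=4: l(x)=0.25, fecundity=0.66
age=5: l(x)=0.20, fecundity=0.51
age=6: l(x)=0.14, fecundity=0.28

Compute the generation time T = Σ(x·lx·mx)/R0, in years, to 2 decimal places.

lx·mx: 0, 0, 0.1488, 0.1482, 0.165, 0.102, 0.0392 → R0 = 0.6032
x·lx·mx: 0, 0, 0.2976, 0.4446, 0.66, 0.51, 0.2352 → Σ = 2.1474
T = 2.1474 / 0.6032 = 3.560013… → 3.56

3.56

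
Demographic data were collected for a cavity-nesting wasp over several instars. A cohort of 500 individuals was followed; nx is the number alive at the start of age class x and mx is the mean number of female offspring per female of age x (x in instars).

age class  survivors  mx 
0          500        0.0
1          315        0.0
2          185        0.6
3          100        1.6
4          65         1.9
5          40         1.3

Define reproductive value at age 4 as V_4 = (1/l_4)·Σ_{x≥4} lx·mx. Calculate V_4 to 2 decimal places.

lx = nx/n0 = nx/500: 1, 0.63, 0.37, 0.2, 0.13, 0.08
lx·mx for x ≥ 4: 0.247, 0.104 → sum = 0.351
V_4 = 0.351 / l_4 = 0.351 / 0.13 = 2.7 → 2.70

2.70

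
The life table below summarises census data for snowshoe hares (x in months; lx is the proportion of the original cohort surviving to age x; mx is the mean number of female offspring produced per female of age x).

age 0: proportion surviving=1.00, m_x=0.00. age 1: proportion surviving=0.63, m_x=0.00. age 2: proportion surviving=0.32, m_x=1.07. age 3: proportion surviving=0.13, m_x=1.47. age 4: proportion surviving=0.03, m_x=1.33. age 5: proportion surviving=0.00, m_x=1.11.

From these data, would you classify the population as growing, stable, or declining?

R0 = Σ lx·mx = 0 + 0 + 0.3424 + 0.1911 + 0.0399 + 0 = 0.5734
R0 < 1, so the population is declining.

declining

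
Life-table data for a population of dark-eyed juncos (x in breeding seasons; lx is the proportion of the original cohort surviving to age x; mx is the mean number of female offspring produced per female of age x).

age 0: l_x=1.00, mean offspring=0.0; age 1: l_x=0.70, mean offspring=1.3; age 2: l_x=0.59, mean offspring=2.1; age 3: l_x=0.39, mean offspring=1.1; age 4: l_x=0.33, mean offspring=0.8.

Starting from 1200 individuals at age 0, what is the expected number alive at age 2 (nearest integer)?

708

Expected survivors = N0 · l_2 = 1200 × 0.59 = 708 → 708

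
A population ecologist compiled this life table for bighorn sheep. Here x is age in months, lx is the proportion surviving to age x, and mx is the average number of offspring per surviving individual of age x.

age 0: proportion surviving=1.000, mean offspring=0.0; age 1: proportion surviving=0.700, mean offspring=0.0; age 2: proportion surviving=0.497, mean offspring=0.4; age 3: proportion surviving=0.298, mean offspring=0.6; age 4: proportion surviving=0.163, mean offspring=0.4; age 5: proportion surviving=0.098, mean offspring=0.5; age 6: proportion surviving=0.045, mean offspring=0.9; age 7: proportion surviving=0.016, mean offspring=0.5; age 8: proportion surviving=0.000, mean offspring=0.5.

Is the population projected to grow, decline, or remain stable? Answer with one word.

declining

R0 = Σ lx·mx = 0 + 0 + 0.1988 + 0.1788 + 0.0652 + 0.049 + 0.0405 + 0.008 + 0 = 0.5403
R0 < 1, so the population is declining.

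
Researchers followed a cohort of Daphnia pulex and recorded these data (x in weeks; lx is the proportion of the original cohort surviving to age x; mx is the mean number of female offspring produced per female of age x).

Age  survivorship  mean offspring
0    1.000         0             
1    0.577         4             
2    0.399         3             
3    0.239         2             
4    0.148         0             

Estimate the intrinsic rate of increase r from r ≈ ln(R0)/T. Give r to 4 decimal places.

R0 = Σ lx·mx = 0 + 2.308 + 1.197 + 0.478 + 0 = 3.983
Σ x·lx·mx = 6.136; T = 6.136/3.983 = 1.54055…
r ≈ ln(R0)/T = ln(3.983)/1.54055… = 0.897107… → 0.8971

0.8971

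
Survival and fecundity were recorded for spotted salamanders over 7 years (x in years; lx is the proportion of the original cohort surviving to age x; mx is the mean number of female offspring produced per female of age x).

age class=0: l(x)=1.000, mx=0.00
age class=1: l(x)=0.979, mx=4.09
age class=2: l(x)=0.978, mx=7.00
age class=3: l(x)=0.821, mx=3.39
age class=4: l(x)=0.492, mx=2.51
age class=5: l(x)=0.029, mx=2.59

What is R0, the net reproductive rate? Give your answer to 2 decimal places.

14.94

lx·mx by age: 0, 4.00411, 6.846, 2.78319, 1.23492, 0.07511
R0 = Σ lx·mx = 14.94333 → 14.94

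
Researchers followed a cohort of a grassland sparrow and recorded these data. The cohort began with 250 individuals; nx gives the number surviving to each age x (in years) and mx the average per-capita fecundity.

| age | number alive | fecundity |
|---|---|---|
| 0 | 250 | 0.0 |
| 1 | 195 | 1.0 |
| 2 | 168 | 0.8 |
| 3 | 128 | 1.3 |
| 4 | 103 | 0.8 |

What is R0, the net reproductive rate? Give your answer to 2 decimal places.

lx = nx/n0 = nx/250: 1, 0.78, 0.672, 0.512, 0.412
lx·mx by age: 0, 0.78, 0.5376, 0.6656, 0.3296
R0 = Σ lx·mx = 2.3128 → 2.31

2.31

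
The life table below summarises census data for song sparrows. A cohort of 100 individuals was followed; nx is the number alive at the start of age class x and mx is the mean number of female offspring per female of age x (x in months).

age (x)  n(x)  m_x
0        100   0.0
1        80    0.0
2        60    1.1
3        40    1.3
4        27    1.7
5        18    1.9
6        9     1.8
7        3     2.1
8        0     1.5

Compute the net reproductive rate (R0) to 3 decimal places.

2.206

lx = nx/n0 = nx/100: 1, 0.8, 0.6, 0.4, 0.27, 0.18, 0.09, 0.03, 0
lx·mx by age: 0, 0, 0.66, 0.52, 0.459, 0.342, 0.162, 0.063, 0
R0 = Σ lx·mx = 2.206 → 2.206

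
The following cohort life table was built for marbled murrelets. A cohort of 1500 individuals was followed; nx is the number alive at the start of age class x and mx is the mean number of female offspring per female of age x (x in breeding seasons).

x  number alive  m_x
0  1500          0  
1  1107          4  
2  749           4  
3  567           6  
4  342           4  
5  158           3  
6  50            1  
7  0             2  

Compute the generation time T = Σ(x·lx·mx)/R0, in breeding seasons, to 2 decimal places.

lx = nx/n0 = nx/1500: 1, 0.738, 0.49933…, 0.378, 0.228, 0.10533…, 0.03333…, 0
lx·mx: 0, 2.952, 1.997333…, 2.268, 0.912, 0.316…, 0.033333…, 0 → R0 = 8.478667…
x·lx·mx: 0, 2.952, 3.994667…, 6.804, 3.648, 1.58…, 0.2…, 0 → Σ = 19.178667…
T = 19.178667… / 8.478667… = 2.261991… → 2.26

2.26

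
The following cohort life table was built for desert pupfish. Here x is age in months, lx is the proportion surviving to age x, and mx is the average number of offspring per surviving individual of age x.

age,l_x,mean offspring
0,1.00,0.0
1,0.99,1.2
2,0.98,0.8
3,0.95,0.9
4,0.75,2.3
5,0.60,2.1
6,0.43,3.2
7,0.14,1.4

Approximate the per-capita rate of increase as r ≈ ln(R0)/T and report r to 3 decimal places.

R0 = Σ lx·mx = 0 + 1.188 + 0.784 + 0.855 + 1.725 + 1.26 + 1.376 + 0.196 = 7.384
Σ x·lx·mx = 28.149; T = 28.149/7.384 = 3.81216…
r ≈ ln(R0)/T = ln(7.384)/3.81216… = 0.52446… → 0.524

0.524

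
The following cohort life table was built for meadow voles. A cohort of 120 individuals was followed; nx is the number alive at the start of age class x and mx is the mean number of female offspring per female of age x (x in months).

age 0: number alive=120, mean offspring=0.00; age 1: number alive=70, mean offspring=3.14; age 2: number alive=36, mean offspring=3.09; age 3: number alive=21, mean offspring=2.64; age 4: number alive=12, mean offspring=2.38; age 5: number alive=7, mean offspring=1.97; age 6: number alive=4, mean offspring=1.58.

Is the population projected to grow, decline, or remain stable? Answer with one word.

growing

lx = nx/n0 = nx/120: 1, 0.58333…, 0.3, 0.175, 0.1, 0.05833…, 0.03333…
R0 = Σ lx·mx = 0 + 1.831667… + 0.927 + 0.462 + 0.238 + 0.114917… + 0.052667… = 3.62625…
R0 > 1, so the population is growing.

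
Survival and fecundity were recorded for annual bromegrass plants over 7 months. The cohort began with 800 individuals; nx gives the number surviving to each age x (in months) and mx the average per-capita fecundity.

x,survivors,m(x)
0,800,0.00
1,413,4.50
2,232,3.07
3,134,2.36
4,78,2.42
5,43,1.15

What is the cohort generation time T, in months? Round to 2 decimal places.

1.67

lx = nx/n0 = nx/800: 1, 0.51625, 0.29, 0.1675, 0.0975, 0.05375
lx·mx: 0, 2.323125…, 0.8903, 0.3953, 0.23595, 0.061813… → R0 = 3.906488…
x·lx·mx: 0, 2.323125…, 1.7806, 1.1859, 0.9438, 0.309063… → Σ = 6.542488…
T = 6.542488… / 3.906488… = 1.674775… → 1.67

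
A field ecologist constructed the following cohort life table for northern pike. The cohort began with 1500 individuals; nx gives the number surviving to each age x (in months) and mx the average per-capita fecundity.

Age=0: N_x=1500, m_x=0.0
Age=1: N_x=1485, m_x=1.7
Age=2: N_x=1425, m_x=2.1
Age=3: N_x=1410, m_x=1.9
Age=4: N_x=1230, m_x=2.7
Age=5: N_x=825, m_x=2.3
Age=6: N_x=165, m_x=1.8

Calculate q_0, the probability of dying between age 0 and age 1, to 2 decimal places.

0.01

lx = nx/n0 = nx/1500: 1, 0.99, 0.95, 0.94, 0.82, 0.55, 0.11
q_0 = (l_0 − l_1) / l_0 = (1 − 0.99) / 1
     = 0.01 / 1 = 0.01 → 0.01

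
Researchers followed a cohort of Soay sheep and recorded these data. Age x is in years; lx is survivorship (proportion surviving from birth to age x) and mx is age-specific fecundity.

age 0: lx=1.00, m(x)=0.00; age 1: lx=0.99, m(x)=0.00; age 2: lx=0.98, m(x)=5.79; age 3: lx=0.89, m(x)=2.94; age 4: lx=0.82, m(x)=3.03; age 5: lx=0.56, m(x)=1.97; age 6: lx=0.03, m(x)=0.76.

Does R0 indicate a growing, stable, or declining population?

R0 = Σ lx·mx = 0 + 0 + 5.6742 + 2.6166 + 2.4846 + 1.1032 + 0.0228 = 11.9014
R0 > 1, so the population is growing.

growing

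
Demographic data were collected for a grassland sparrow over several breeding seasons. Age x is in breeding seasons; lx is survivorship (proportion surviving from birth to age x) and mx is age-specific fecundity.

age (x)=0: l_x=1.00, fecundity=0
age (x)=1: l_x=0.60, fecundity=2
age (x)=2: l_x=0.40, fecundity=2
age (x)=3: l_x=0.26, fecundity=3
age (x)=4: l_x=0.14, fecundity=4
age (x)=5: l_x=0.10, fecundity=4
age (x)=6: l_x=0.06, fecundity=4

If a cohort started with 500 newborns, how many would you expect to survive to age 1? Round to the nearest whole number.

Expected survivors = N0 · l_1 = 500 × 0.60 = 300 → 300

300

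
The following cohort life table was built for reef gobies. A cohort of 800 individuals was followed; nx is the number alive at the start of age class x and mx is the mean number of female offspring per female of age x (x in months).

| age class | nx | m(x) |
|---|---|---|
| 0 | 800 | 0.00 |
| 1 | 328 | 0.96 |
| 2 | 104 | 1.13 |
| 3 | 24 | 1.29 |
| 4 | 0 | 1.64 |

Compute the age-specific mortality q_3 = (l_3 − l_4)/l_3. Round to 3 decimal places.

1.000

lx = nx/n0 = nx/800: 1, 0.41, 0.13, 0.03, 0
q_3 = (l_3 − l_4) / l_3 = (0.03 − 0) / 0.03
     = 0.03 / 0.03 = 1 → 1.000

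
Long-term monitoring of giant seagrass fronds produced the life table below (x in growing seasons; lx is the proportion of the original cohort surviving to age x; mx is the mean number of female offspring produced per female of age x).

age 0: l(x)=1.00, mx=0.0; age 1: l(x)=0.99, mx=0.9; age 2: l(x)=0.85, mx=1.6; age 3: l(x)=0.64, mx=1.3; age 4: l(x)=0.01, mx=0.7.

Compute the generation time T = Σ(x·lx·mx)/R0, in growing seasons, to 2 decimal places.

1.99

lx·mx: 0, 0.891, 1.36, 0.832, 0.007 → R0 = 3.09
x·lx·mx: 0, 0.891, 2.72, 2.496, 0.028 → Σ = 6.135
T = 6.135 / 3.09 = 1.985437… → 1.99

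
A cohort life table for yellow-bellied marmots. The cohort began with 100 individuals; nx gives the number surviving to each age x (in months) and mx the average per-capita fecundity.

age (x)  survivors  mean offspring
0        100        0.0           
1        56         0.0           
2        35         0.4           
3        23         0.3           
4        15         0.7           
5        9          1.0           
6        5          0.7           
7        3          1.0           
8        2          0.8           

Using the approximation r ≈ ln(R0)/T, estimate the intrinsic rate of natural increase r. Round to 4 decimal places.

-0.1842

lx = nx/n0 = nx/100: 1, 0.56, 0.35, 0.23, 0.15, 0.09, 0.05, 0.03, 0.02
R0 = Σ lx·mx = 0 + 0 + 0.14 + 0.069 + 0.105 + 0.09 + 0.035 + 0.03 + 0.016 = 0.485
Σ x·lx·mx = 1.905; T = 1.905/0.485 = 3.92784…
r ≈ ln(R0)/T = ln(0.485)/3.92784… = -0.184225… → -0.1842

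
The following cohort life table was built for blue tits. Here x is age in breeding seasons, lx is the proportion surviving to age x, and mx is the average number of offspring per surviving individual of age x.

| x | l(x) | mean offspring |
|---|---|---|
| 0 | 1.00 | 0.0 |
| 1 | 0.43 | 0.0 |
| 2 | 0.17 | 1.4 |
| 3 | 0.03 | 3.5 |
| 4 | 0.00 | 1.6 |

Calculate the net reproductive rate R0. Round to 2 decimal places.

0.34

lx·mx by age: 0, 0, 0.238, 0.105, 0
R0 = Σ lx·mx = 0.343 → 0.34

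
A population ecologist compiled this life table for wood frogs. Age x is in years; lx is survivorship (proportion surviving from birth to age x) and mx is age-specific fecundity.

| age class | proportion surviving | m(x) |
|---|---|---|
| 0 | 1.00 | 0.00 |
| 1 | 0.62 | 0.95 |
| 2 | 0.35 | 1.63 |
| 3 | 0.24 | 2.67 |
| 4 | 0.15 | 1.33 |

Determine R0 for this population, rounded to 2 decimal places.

2.00

lx·mx by age: 0, 0.589, 0.5705, 0.6408, 0.1995
R0 = Σ lx·mx = 1.9998 → 2.00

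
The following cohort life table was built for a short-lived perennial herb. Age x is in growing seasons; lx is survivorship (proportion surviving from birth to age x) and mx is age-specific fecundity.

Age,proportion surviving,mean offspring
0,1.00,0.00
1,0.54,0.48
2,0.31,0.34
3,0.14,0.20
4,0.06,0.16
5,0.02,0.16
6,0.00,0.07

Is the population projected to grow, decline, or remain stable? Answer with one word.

declining

R0 = Σ lx·mx = 0 + 0.2592 + 0.1054 + 0.028 + 0.0096 + 0.0032 + 0 = 0.4054
R0 < 1, so the population is declining.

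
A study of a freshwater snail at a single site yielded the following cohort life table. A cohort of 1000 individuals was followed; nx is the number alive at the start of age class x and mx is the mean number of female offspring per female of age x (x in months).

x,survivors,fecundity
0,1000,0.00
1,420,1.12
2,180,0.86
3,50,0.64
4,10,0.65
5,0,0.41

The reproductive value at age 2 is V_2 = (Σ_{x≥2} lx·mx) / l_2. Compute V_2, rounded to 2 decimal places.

1.07

lx = nx/n0 = nx/1000: 1, 0.42, 0.18, 0.05, 0.01, 0
lx·mx for x ≥ 2: 0.1548, 0.032, 0.0065, 0 → sum = 0.1933
V_2 = 0.1933 / l_2 = 0.1933 / 0.18 = 1.073889… → 1.07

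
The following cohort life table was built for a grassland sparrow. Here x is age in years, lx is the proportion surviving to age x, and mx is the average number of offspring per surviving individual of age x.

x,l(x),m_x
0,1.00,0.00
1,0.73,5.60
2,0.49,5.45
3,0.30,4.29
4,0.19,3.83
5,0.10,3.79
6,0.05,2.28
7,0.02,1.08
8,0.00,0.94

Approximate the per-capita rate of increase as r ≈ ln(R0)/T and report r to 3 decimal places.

R0 = Σ lx·mx = 0 + 4.088 + 2.6705 + 1.287 + 0.7277 + 0.379 + 0.114 + 0.0216 + 0 = 9.2878
Σ x·lx·mx = 18.931; T = 18.931/9.2878 = 2.03827…
r ≈ ln(R0)/T = ln(9.2878)/2.03827… = 1.09343… → 1.093

1.093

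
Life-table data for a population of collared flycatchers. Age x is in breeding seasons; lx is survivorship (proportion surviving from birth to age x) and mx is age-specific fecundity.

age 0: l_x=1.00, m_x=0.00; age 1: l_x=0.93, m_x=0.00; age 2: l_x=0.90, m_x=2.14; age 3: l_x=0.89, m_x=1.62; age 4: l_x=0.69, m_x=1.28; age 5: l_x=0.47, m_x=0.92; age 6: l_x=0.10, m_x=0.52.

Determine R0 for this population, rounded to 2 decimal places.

lx·mx by age: 0, 0, 1.926, 1.4418, 0.8832, 0.4324, 0.052
R0 = Σ lx·mx = 4.7354 → 4.74

4.74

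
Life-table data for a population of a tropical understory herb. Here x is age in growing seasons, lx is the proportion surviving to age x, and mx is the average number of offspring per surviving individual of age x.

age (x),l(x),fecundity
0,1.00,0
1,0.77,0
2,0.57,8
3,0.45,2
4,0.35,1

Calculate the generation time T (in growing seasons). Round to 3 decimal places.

lx·mx: 0, 0, 4.56, 0.9, 0.35 → R0 = 5.81
x·lx·mx: 0, 0, 9.12, 2.7, 1.4 → Σ = 13.22
T = 13.22 / 5.81 = 2.275387… → 2.275

2.275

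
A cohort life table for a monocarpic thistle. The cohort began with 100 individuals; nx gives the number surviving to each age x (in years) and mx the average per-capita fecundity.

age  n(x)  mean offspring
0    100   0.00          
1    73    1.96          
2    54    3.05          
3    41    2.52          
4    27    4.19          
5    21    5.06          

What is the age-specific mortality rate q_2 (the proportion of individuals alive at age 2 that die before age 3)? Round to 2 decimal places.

lx = nx/n0 = nx/100: 1, 0.73, 0.54, 0.41, 0.27, 0.21
q_2 = (l_2 − l_3) / l_2 = (0.54 − 0.41) / 0.54
     = 0.13 / 0.54 = 0.240741… → 0.24

0.24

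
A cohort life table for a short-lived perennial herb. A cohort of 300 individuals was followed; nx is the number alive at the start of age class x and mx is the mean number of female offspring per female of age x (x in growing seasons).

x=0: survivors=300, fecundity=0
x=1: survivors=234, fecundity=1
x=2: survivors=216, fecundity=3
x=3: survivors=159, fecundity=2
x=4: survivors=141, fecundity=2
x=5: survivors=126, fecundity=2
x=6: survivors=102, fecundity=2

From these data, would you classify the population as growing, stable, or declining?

growing

lx = nx/n0 = nx/300: 1, 0.78, 0.72, 0.53, 0.47, 0.42, 0.34
R0 = Σ lx·mx = 0 + 0.78 + 2.16 + 1.06 + 0.94 + 0.84 + 0.68 = 6.46
R0 > 1, so the population is growing.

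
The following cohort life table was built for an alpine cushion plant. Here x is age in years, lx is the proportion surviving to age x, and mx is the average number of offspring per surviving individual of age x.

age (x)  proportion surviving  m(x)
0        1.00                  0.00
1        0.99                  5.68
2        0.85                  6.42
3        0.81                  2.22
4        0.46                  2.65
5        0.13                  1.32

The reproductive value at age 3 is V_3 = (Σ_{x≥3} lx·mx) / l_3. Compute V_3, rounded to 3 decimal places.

lx·mx for x ≥ 3: 1.7982, 1.219, 0.1716 → sum = 3.1888
V_3 = 3.1888 / l_3 = 3.1888 / 0.81 = 3.93679… → 3.937

3.937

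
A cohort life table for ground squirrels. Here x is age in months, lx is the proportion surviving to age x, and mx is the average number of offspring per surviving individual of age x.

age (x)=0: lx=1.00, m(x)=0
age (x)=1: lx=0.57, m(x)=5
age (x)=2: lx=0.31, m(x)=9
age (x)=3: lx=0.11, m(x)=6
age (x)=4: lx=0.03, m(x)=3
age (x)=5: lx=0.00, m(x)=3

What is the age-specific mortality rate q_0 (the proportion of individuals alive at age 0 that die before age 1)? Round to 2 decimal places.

0.43

q_0 = (l_0 − l_1) / l_0 = (1 − 0.57) / 1
     = 0.43 / 1 = 0.43 → 0.43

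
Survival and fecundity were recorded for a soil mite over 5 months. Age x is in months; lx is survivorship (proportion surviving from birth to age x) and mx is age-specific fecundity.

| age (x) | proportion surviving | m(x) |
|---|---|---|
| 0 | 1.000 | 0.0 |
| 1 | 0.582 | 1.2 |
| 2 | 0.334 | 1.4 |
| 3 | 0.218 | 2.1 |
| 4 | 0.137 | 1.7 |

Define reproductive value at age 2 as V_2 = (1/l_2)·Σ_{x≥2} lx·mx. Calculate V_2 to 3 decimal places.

3.468

lx·mx for x ≥ 2: 0.4676, 0.4578, 0.2329 → sum = 1.1583
V_2 = 1.1583 / l_2 = 1.1583 / 0.334 = 3.467964… → 3.468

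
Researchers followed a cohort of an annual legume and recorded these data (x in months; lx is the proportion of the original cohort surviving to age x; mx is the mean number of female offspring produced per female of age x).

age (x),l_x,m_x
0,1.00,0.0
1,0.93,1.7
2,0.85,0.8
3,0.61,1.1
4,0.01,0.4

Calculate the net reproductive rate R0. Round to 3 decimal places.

lx·mx by age: 0, 1.581, 0.68, 0.671, 0.004
R0 = Σ lx·mx = 2.936 → 2.936

2.936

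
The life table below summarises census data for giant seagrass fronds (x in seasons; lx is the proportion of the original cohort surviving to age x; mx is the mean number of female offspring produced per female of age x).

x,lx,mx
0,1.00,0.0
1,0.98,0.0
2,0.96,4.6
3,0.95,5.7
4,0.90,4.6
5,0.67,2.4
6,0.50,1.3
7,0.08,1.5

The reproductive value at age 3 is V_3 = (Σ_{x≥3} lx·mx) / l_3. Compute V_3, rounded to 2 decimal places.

12.56

lx·mx for x ≥ 3: 5.415, 4.14, 1.608, 0.65, 0.12 → sum = 11.933
V_3 = 11.933 / l_3 = 11.933 / 0.95 = 12.561053… → 12.56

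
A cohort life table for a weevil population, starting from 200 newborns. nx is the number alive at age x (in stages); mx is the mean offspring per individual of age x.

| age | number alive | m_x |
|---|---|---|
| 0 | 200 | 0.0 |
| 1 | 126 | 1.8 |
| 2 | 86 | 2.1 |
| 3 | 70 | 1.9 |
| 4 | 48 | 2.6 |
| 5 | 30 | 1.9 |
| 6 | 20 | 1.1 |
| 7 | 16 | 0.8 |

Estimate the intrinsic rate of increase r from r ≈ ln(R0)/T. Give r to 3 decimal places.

lx = nx/n0 = nx/200: 1, 0.63, 0.43, 0.35, 0.24, 0.15, 0.1, 0.08
R0 = Σ lx·mx = 0 + 1.134 + 0.903 + 0.665 + 0.624 + 0.285 + 0.11 + 0.064 = 3.785
Σ x·lx·mx = 9.964; T = 9.964/3.785 = 2.6325…
r ≈ ln(R0)/T = ln(3.785)/2.6325… = 0.50562… → 0.506

0.506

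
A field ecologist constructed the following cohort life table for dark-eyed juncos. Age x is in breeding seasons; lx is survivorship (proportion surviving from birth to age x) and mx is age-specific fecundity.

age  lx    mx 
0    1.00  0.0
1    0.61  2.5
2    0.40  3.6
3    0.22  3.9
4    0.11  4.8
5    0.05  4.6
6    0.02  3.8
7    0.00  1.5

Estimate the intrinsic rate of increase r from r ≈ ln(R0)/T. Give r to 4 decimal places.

R0 = Σ lx·mx = 0 + 1.525 + 1.44 + 0.858 + 0.528 + 0.23 + 0.076 + 0 = 4.657
Σ x·lx·mx = 10.697; T = 10.697/4.657 = 2.29697…
r ≈ ln(R0)/T = ln(4.657)/2.29697… = 0.669739… → 0.6697

0.6697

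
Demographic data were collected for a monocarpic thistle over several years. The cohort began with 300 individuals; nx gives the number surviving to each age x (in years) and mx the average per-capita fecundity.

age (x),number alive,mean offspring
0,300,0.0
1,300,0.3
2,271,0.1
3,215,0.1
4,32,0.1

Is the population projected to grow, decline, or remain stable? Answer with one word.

lx = nx/n0 = nx/300: 1, 1, 0.90333…, 0.71667…, 0.10667…
R0 = Σ lx·mx = 0 + 0.3 + 0.090333… + 0.071667… + 0.010667… = 0.472667…
R0 < 1, so the population is declining.

declining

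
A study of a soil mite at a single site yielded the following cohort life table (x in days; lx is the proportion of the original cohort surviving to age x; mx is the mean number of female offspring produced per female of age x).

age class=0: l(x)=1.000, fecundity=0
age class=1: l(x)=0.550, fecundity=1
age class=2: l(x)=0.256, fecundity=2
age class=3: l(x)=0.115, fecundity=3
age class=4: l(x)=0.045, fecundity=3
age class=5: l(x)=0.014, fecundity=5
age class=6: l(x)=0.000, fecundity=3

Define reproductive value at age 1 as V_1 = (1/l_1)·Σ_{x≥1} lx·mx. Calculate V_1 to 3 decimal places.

lx·mx for x ≥ 1: 0.55, 0.512, 0.345, 0.135, 0.07, 0 → sum = 1.612
V_1 = 1.612 / l_1 = 1.612 / 0.55 = 2.930909… → 2.931

2.931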